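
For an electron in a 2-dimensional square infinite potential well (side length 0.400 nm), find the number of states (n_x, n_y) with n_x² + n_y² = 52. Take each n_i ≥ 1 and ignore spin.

degeneracy = 2

The level has n_x² + n_y² = 52. The ordered positive-integer solutions are (4, 6), (6, 4).
That gives 2 states.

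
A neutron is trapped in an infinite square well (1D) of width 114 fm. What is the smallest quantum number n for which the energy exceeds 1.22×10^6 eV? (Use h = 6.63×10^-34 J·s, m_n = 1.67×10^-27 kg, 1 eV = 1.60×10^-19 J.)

n = 9

E_1 = h²/(8m_nL²) = 2.532×10^-15 J = 1.583×10^4 eV.
Need n² > 1.22×10^6/1.583×10^4 = 77.07, i.e. n > 8.779.
The smallest integer satisfying this is n = 9.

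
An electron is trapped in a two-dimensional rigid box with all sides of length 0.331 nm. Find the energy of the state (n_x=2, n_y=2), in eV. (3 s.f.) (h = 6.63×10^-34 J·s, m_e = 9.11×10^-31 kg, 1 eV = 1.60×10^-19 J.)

For a 2D rectangular well E = (h²/8m_e)·Σ n_i²/L_i² = (6.63×10^-34)²/(8·9.11×10^-31) · [2²/(0.331 nm)² + 2²/(0.331 nm)²].
Evaluating gives E = 4.404×10^-18 J = 27.5 eV.

E = 27.5 eV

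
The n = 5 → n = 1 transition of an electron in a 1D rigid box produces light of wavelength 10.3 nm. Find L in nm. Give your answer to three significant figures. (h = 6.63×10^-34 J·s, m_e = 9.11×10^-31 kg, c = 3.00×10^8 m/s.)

The photon carries ΔE = hc/λ = 6.63×10^-34·3.00×10^8/1.03×10^-8 m = 1.931×10^-17 J.
Since ΔE = (5² − 1²)E_1, E_1 = 8.046×10^-19 J, and L = h/√(8m_eE_1) = 2.74×10^-10 m = 0.274 nm.

L = 0.274 nm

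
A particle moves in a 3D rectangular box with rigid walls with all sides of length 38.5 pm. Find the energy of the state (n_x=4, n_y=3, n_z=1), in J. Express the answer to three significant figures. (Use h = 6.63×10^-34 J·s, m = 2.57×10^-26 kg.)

E = 3.75×10^-20 J

For a 3D rectangular well E = (h²/8m)·Σ n_i²/L_i² = (6.63×10^-34)²/(8·2.57×10^-26) · [4²/(38.5 pm)² + 3²/(38.5 pm)² + 1²/(38.5 pm)²].
Evaluating gives E = 3.75×10^-20 J.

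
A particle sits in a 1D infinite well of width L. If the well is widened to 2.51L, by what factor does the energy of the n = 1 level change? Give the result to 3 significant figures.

E_n ∝ 1/L², so the energy scales by 1/2.51² = 0.159.

0.159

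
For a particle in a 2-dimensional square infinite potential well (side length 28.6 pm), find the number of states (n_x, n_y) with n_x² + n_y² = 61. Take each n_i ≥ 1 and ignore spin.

degeneracy = 2

The level has n_x² + n_y² = 61. The ordered positive-integer solutions are (5, 6), (6, 5).
That gives 2 states.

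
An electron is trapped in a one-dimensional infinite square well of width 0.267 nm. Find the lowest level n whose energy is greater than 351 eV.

n = 9

E_1 = h²/(8m_eL²) = 8.451×10^-19 J = 5.275 eV.
Need n² > 351/5.275 = 66.54, i.e. n > 8.157.
The smallest integer satisfying this is n = 9.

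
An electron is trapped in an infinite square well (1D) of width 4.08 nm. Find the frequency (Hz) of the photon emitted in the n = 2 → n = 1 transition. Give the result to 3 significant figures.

E_1 = h²/(8m_eL²) = 3.619×10^-21 J and ΔE = (2² − 1²)E_1 = 1.086×10^-20 J.
f = ΔE/h = 1.086×10^-20/6.626×10^-34 = 1.64×10^13 Hz.

f = 1.64×10^13 Hz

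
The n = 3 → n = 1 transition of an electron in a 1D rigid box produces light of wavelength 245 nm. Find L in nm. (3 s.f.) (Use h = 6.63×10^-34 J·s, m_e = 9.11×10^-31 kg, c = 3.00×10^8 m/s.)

L = 0.771 nm

The photon carries ΔE = hc/λ = 6.63×10^-34·3.00×10^8/2.45×10^-7 m = 8.118×10^-19 J.
Since ΔE = (3² − 1²)E_1, E_1 = 1.015×10^-19 J, and L = h/√(8m_eE_1) = 7.71×10^-10 m = 0.771 nm.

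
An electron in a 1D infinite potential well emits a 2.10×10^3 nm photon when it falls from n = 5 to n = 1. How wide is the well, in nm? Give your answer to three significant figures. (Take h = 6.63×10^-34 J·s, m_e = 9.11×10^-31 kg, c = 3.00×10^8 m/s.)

L = 3.91 nm

The photon carries ΔE = hc/λ = 6.63×10^-34·3.00×10^8/2.10×10^-6 m = 9.471×10^-20 J.
Since ΔE = (5² − 1²)E_1, E_1 = 3.946×10^-21 J, and L = h/√(8m_eE_1) = 3.91×10^-9 m = 3.91 nm.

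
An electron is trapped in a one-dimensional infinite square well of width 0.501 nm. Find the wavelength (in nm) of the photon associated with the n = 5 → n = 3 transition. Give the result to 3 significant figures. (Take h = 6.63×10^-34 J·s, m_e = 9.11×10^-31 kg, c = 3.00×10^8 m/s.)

λ = 51.7 nm

E_1 = h²/(8m_eL²) = 2.403×10^-19 J, so ΔE = (5² − 3²)E_1 = 3.845×10^-18 J.
λ = hc/ΔE = (6.63×10^-34·3.00×10^8)/3.845×10^-18 = 5.17×10^-8 m = 51.7 nm.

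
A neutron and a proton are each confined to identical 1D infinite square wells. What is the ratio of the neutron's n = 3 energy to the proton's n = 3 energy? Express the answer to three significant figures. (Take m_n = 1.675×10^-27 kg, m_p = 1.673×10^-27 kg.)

E_n ∝ 1/m at fixed n and L, so the ratio is m_p/m_n = 1.673×10^-27/1.675×10^-27 = 0.999.

0.999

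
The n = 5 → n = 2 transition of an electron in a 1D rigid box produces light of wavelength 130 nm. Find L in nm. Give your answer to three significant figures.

L = 0.910 nm

The photon carries ΔE = hc/λ = 6.626×10^-34·2.998×10^8/1.30×10^-7 m = 1.528×10^-18 J.
Since ΔE = (5² − 2²)E_1, E_1 = 7.276×10^-20 J, and L = h/√(8m_eE_1) = 9.10×10^-10 m = 0.910 nm.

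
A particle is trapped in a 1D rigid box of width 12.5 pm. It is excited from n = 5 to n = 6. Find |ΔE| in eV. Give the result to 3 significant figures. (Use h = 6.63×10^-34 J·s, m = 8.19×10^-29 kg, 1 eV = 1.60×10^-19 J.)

|ΔE| = 295 eV

E_1 = h²/(8mL²) = 4.294×10^-18 J.
|ΔE| = |5² − 6²|·E_1 = 11·4.294×10^-18 J = 4.723×10^-17 J = 295 eV.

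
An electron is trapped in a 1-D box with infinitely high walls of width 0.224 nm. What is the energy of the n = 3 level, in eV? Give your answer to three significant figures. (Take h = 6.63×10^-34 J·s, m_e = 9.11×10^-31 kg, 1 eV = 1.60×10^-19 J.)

E_3 = 67.6 eV

For an infinite well E_n = n²h²/(8m_eL²), so E_1 = h²/(8m_eL²) = (6.63×10^-34)²/(8·9.11×10^-31·(2.24×10^-10 m)²) = 1.202×10^-18 J.
Then E_3 = 3²·E_1 = 9·1.202×10^-18 J = 1.082×10^-17 J.
Converting, E_3 = 1.082×10^-17 J / (1.60×10^-19 J/eV) = 67.6 eV.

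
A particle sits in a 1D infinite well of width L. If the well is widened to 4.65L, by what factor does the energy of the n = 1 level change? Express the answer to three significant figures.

E_n ∝ 1/L², so the energy scales by 1/4.65² = 0.0462.

0.0462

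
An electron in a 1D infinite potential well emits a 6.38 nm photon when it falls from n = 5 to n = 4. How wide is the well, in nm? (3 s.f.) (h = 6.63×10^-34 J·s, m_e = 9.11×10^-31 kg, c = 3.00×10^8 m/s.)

L = 0.132 nm

The photon carries ΔE = hc/λ = 6.63×10^-34·3.00×10^8/6.38×10^-9 m = 3.118×10^-17 J.
Since ΔE = (5² − 4²)E_1, E_1 = 3.464×10^-18 J, and L = h/√(8m_eE_1) = 1.32×10^-10 m = 0.132 nm.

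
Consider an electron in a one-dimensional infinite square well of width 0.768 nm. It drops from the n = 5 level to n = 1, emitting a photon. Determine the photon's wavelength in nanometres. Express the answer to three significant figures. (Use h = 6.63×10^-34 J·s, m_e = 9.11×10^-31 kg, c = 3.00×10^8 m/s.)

λ = 81.0 nm

E_1 = h²/(8m_eL²) = 1.023×10^-19 J, so ΔE = (5² − 1²)E_1 = 2.455×10^-18 J.
λ = hc/ΔE = (6.63×10^-34·3.00×10^8)/2.455×10^-18 = 8.10×10^-8 m = 81.0 nm.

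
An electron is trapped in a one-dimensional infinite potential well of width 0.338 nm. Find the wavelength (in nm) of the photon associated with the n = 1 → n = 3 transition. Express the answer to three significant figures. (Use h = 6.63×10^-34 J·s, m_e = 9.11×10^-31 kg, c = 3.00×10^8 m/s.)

λ = 47.1 nm

E_1 = h²/(8m_eL²) = 5.279×10^-19 J, so ΔE = (3² − 1²)E_1 = 4.223×10^-18 J.
λ = hc/ΔE = (6.63×10^-34·3.00×10^8)/4.223×10^-18 = 4.71×10^-8 m = 47.1 nm.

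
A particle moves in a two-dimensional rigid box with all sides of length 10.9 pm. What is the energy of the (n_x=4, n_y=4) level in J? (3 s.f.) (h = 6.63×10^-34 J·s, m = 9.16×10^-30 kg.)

E = 1.62×10^-15 J

For a 2D rectangular well E = (h²/8m)·Σ n_i²/L_i² = (6.63×10^-34)²/(8·9.16×10^-30) · [4²/(10.9 pm)² + 4²/(10.9 pm)²].
Evaluating gives E = 1.62×10^-15 J.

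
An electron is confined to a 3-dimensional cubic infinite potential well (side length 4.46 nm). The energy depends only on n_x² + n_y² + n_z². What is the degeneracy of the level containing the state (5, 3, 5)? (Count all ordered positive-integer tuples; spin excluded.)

degeneracy = 9

The level has n_x² + n_y² + n_z² = 59. The ordered positive-integer solutions are (1, 3, 7), (1, 7, 3), (3, 1, 7), (3, 5, 5), (3, 7, 1), (5, 3, 5), (5, 5, 3), (7, 1, 3), (7, 3, 1).
That gives 9 states.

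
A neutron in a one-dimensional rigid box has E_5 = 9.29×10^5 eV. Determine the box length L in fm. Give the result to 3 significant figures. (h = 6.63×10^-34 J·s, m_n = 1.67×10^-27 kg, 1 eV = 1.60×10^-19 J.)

From E_n = n²h²/(8m_nL²), L = n·h/√(8m_nE_n).
E_5 = 9.29×10^5 eV = 1.486×10^-13 J, so L = 5·6.63×10^-34/√(8·1.67×10^-27·1.486×10^-13) = 7.44×10^-14 m = 74.4 fm.

L = 74.4 fm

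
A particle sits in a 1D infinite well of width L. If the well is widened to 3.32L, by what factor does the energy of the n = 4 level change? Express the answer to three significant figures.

0.0907

E_n ∝ 1/L², so the energy scales by 1/3.32² = 0.0907.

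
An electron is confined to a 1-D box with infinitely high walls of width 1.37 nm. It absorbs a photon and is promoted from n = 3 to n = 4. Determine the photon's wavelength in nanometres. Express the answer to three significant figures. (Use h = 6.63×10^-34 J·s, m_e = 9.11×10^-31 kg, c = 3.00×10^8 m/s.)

λ = 884 nm

E_1 = h²/(8m_eL²) = 3.213×10^-20 J, so ΔE = (4² − 3²)E_1 = 2.249×10^-19 J.
λ = hc/ΔE = (6.63×10^-34·3.00×10^8)/2.249×10^-19 = 8.84×10^-7 m = 884 nm.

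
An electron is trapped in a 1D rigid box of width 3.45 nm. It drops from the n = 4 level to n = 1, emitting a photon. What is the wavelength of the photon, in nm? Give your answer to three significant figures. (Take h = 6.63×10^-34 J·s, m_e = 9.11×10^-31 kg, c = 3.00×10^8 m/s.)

λ = 2.62×10^3 nm

E_1 = h²/(8m_eL²) = 5.067×10^-21 J, so ΔE = (4² − 1²)E_1 = 7.600×10^-20 J.
λ = hc/ΔE = (6.63×10^-34·3.00×10^8)/7.600×10^-20 = 2.62×10^-6 m = 2.62×10^3 nm.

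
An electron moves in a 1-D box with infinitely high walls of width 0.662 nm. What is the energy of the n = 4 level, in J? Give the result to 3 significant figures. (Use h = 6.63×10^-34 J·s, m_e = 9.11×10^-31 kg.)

E_4 = 2.20×10^-18 J

For an infinite well E_n = n²h²/(8m_eL²), so E_1 = h²/(8m_eL²) = (6.63×10^-34)²/(8·9.11×10^-31·(6.62×10^-10 m)²) = 1.376×10^-19 J.
Then E_4 = 4²·E_1 = 16·1.376×10^-19 J = 2.20×10^-18 J.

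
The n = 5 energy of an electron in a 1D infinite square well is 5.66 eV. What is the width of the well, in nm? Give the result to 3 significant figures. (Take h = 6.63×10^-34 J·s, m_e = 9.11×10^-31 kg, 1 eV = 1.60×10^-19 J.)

From E_n = n²h²/(8m_eL²), L = n·h/√(8m_eE_n).
E_5 = 5.66 eV = 9.056×10^-19 J, so L = 5·6.63×10^-34/√(8·9.11×10^-31·9.056×10^-19) = 1.29×10^-9 m = 1.29 nm.

L = 1.29 nm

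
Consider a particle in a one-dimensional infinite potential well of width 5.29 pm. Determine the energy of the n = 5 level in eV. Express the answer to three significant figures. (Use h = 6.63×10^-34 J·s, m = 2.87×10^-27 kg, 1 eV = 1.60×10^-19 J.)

For an infinite well E_n = n²h²/(8mL²), so E_1 = h²/(8mL²) = (6.63×10^-34)²/(8·2.87×10^-27·(5.29×10^-12 m)²) = 6.841×10^-19 J.
Then E_5 = 5²·E_1 = 25·6.841×10^-19 J = 1.710×10^-17 J.
Converting, E_5 = 1.710×10^-17 J / (1.60×10^-19 J/eV) = 107 eV.

E_5 = 107 eV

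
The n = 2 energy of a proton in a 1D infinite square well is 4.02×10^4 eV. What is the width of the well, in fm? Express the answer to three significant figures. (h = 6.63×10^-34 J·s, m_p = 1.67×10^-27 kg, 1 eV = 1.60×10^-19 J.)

From E_n = n²h²/(8m_pL²), L = n·h/√(8m_pE_n).
E_2 = 4.02×10^4 eV = 6.432×10^-15 J, so L = 2·6.63×10^-34/√(8·1.67×10^-27·6.432×10^-15) = 1.43×10^-13 m = 143 fm.

L = 143 fm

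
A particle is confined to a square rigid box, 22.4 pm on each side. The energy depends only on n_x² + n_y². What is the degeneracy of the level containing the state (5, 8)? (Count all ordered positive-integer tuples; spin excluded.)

The level has n_x² + n_y² = 89. The ordered positive-integer solutions are (5, 8), (8, 5).
That gives 2 states.

degeneracy = 2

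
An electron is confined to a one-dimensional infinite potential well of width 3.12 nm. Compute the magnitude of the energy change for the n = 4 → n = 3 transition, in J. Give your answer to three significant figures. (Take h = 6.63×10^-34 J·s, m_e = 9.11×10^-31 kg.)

|ΔE| = 4.34×10^-20 J

E_1 = h²/(8m_eL²) = 6.196×10^-21 J.
|ΔE| = |4² − 3²|·E_1 = 7·6.196×10^-21 J = 4.34×10^-20 J.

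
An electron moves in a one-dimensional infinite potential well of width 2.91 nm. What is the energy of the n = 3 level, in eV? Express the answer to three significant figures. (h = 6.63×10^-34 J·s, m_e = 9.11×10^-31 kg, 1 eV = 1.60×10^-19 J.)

For an infinite well E_n = n²h²/(8m_eL²), so E_1 = h²/(8m_eL²) = (6.63×10^-34)²/(8·9.11×10^-31·(2.91×10^-9 m)²) = 7.123×10^-21 J.
Then E_3 = 3²·E_1 = 9·7.123×10^-21 J = 6.411×10^-20 J.
Converting, E_3 = 6.411×10^-20 J / (1.60×10^-19 J/eV) = 0.401 eV.

E_3 = 0.401 eV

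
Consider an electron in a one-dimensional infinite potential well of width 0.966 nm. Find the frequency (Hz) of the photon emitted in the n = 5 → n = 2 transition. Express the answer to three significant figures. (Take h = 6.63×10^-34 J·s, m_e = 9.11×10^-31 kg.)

E_1 = h²/(8m_eL²) = 6.463×10^-20 J and ΔE = (5² − 2²)E_1 = 1.357×10^-18 J.
f = ΔE/h = 1.357×10^-18/6.63×10^-34 = 2.05×10^15 Hz.

f = 2.05×10^15 Hz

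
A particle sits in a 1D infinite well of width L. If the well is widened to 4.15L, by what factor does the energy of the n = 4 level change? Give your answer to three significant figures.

0.0581

E_n ∝ 1/L², so the energy scales by 1/4.15² = 0.0581.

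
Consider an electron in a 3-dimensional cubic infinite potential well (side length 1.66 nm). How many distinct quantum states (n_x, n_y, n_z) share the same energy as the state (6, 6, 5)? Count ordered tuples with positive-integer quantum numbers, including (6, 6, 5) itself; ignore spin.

degeneracy = 3

The level has n_x² + n_y² + n_z² = 97. The ordered positive-integer solutions are (5, 6, 6), (6, 5, 6), (6, 6, 5).
That gives 3 states.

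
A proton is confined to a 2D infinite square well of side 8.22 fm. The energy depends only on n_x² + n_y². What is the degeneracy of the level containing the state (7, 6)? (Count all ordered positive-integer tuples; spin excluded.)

The level has n_x² + n_y² = 85. The ordered positive-integer solutions are (2, 9), (6, 7), (7, 6), (9, 2).
That gives 4 states.

degeneracy = 4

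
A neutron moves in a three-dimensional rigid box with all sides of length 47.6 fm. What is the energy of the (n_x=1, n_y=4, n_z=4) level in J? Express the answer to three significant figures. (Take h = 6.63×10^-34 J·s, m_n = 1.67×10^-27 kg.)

E = 4.79×10^-13 J

For a 3D rectangular well E = (h²/8m_n)·Σ n_i²/L_i² = (6.63×10^-34)²/(8·1.67×10^-27) · [1²/(47.6 fm)² + 4²/(47.6 fm)² + 4²/(47.6 fm)²].
Evaluating gives E = 4.79×10^-13 J.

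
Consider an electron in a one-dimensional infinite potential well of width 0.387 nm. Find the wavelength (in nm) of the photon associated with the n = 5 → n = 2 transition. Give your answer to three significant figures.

E_1 = h²/(8m_eL²) = 4.023×10^-19 J, so ΔE = (5² − 2²)E_1 = 8.448×10^-18 J.
λ = hc/ΔE = (6.626×10^-34·2.998×10^8)/8.448×10^-18 = 2.35×10^-8 m = 23.5 nm.

λ = 23.5 nm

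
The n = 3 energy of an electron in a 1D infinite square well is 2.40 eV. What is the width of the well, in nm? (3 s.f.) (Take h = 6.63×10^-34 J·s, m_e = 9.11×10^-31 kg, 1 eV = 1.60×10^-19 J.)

L = 1.19 nm

From E_n = n²h²/(8m_eL²), L = n·h/√(8m_eE_n).
E_3 = 2.40 eV = 3.840×10^-19 J, so L = 3·6.63×10^-34/√(8·9.11×10^-31·3.840×10^-19) = 1.19×10^-9 m = 1.19 nm.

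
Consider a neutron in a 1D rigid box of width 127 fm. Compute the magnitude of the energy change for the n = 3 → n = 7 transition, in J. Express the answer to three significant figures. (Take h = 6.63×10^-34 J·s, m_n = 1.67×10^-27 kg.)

|ΔE| = 8.16×10^-14 J

E_1 = h²/(8m_nL²) = 2.040×10^-15 J.
|ΔE| = |3² − 7²|·E_1 = 40·2.040×10^-15 J = 8.16×10^-14 J.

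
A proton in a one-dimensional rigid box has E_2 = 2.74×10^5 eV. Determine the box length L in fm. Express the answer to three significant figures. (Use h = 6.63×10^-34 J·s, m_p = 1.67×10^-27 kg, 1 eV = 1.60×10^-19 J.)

L = 54.8 fm

From E_n = n²h²/(8m_pL²), L = n·h/√(8m_pE_n).
E_2 = 2.74×10^5 eV = 4.384×10^-14 J, so L = 2·6.63×10^-34/√(8·1.67×10^-27·4.384×10^-14) = 5.48×10^-14 m = 54.8 fm.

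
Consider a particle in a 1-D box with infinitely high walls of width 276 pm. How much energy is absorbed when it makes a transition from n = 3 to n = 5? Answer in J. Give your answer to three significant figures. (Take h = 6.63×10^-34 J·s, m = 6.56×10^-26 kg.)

E_1 = h²/(8mL²) = 1.100×10^-23 J.
|ΔE| = |3² − 5²|·E_1 = 16·1.100×10^-23 J = 1.76×10^-22 J.

|ΔE| = 1.76×10^-22 J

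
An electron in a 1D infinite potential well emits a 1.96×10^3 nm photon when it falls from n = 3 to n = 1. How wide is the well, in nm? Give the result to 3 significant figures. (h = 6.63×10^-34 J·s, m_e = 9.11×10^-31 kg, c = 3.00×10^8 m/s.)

The photon carries ΔE = hc/λ = 6.63×10^-34·3.00×10^8/1.96×10^-6 m = 1.015×10^-19 J.
Since ΔE = (3² − 1²)E_1, E_1 = 1.269×10^-20 J, and L = h/√(8m_eE_1) = 2.18×10^-9 m = 2.18 nm.

L = 2.18 nm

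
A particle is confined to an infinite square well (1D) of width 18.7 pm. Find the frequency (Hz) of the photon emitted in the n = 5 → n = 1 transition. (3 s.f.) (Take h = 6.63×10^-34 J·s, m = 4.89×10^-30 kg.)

E_1 = h²/(8mL²) = 3.213×10^-17 J and ΔE = (5² − 1²)E_1 = 7.711×10^-16 J.
f = ΔE/h = 7.711×10^-16/6.63×10^-34 = 1.16×10^18 Hz.

f = 1.16×10^18 Hz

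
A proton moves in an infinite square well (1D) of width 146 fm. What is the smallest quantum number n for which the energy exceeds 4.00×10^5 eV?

n = 7

E_1 = h²/(8m_pL²) = 1.539×10^-15 J = 9607 eV.
Need n² > 4.00×10^5/9607 = 41.64, i.e. n > 6.453.
The smallest integer satisfying this is n = 7.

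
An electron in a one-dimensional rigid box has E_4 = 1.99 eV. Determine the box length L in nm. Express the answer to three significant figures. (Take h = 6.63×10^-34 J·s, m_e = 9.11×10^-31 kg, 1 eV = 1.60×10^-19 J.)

From E_n = n²h²/(8m_eL²), L = n·h/√(8m_eE_n).
E_4 = 1.99 eV = 3.184×10^-19 J, so L = 4·6.63×10^-34/√(8·9.11×10^-31·3.184×10^-19) = 1.74×10^-9 m = 1.74 nm.

L = 1.74 nm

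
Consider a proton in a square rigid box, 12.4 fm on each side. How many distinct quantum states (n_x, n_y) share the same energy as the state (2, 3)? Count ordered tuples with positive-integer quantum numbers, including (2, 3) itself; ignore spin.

The level has n_x² + n_y² = 13. The ordered positive-integer solutions are (2, 3), (3, 2).
That gives 2 states.

degeneracy = 2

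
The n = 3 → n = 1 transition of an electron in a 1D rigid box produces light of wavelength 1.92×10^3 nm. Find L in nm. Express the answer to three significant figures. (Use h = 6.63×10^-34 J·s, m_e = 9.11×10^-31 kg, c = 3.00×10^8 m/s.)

The photon carries ΔE = hc/λ = 6.63×10^-34·3.00×10^8/1.92×10^-6 m = 1.036×10^-19 J.
Since ΔE = (3² − 1²)E_1, E_1 = 1.295×10^-20 J, and L = h/√(8m_eE_1) = 2.16×10^-9 m = 2.16 nm.

L = 2.16 nm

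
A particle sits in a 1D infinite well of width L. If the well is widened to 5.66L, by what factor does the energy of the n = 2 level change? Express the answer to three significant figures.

E_n ∝ 1/L², so the energy scales by 1/5.66² = 0.0312.

0.0312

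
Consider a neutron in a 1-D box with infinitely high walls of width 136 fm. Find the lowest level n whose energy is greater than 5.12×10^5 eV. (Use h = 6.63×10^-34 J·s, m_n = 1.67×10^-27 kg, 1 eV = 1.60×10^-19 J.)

E_1 = h²/(8m_nL²) = 1.779×10^-15 J = 1.112×10^4 eV.
Need n² > 5.12×10^5/1.112×10^4 = 46.04, i.e. n > 6.785.
The smallest integer satisfying this is n = 7.

n = 7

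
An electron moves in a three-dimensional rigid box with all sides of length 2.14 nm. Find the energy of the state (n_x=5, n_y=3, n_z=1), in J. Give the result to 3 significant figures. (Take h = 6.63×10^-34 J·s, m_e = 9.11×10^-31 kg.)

E = 4.61×10^-19 J

For a 3D rectangular well E = (h²/8m_e)·Σ n_i²/L_i² = (6.63×10^-34)²/(8·9.11×10^-31) · [5²/(2.14 nm)² + 3²/(2.14 nm)² + 1²/(2.14 nm)²].
Evaluating gives E = 4.61×10^-19 J.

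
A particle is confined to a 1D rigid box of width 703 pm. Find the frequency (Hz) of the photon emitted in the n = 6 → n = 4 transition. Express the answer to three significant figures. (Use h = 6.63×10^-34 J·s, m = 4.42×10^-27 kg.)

E_1 = h²/(8mL²) = 2.515×10^-23 J and ΔE = (6² − 4²)E_1 = 5.030×10^-22 J.
f = ΔE/h = 5.030×10^-22/6.63×10^-34 = 7.59×10^11 Hz.

f = 7.59×10^11 Hz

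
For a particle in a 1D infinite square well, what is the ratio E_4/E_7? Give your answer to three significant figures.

E_n ∝ n², so E_4/E_7 = 4²/7² = 16/49 = 0.327.

0.327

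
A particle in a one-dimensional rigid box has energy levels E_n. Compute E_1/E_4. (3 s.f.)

0.0625

E_n ∝ n², so E_1/E_4 = 1²/4² = 1/16 = 0.0625.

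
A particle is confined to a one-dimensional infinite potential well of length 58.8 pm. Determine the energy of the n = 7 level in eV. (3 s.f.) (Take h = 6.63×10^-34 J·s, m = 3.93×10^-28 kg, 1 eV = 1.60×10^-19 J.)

For an infinite well E_n = n²h²/(8mL²), so E_1 = h²/(8mL²) = (6.63×10^-34)²/(8·3.93×10^-28·(5.88×10^-11 m)²) = 4.044×10^-20 J.
Then E_7 = 7²·E_1 = 49·4.044×10^-20 J = 1.982×10^-18 J.
Converting, E_7 = 1.982×10^-18 J / (1.60×10^-19 J/eV) = 12.4 eV.

E_7 = 12.4 eV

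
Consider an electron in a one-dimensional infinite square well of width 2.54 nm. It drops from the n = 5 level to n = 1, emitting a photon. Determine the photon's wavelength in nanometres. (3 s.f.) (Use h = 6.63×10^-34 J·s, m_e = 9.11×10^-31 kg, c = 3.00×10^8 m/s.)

E_1 = h²/(8m_eL²) = 9.349×10^-21 J, so ΔE = (5² − 1²)E_1 = 2.244×10^-19 J.
λ = hc/ΔE = (6.63×10^-34·3.00×10^8)/2.244×10^-19 = 8.86×10^-7 m = 886 nm.

λ = 886 nm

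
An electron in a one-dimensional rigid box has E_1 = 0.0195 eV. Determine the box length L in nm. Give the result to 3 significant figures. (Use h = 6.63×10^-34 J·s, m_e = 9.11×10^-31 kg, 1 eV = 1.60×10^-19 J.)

L = 4.40 nm

From E_n = n²h²/(8m_eL²), L = n·h/√(8m_eE_n).
E_1 = 0.0195 eV = 3.120×10^-21 J, so L = 1·6.63×10^-34/√(8·9.11×10^-31·3.120×10^-21) = 4.40×10^-9 m = 4.40 nm.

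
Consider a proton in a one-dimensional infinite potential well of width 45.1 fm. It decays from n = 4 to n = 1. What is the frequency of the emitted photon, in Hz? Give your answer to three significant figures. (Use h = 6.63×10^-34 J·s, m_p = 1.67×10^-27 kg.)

f = 3.66×10^20 Hz

E_1 = h²/(8m_pL²) = 1.618×10^-14 J and ΔE = (4² − 1²)E_1 = 2.427×10^-13 J.
f = ΔE/h = 2.427×10^-13/6.63×10^-34 = 3.66×10^20 Hz.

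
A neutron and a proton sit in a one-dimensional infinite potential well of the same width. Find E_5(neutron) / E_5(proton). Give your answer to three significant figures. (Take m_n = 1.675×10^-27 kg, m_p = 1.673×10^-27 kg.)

E_n ∝ 1/m at fixed n and L, so the ratio is m_p/m_n = 1.673×10^-27/1.675×10^-27 = 0.999.

0.999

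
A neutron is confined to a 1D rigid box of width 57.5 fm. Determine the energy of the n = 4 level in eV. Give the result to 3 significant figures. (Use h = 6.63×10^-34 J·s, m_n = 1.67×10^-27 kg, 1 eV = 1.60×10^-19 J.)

For an infinite well E_n = n²h²/(8m_nL²), so E_1 = h²/(8m_nL²) = (6.63×10^-34)²/(8·1.67×10^-27·(5.75×10^-14 m)²) = 9.951×10^-15 J.
Then E_4 = 4²·E_1 = 16·9.951×10^-15 J = 1.592×10^-13 J.
Converting, E_4 = 1.592×10^-13 J / (1.60×10^-19 J/eV) = 9.95×10^5 eV.

E_4 = 9.95×10^5 eV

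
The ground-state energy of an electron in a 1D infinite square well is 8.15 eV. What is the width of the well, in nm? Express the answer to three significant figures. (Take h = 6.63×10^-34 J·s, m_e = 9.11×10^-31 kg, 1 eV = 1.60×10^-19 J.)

From E_n = n²h²/(8m_eL²), L = n·h/√(8m_eE_n).
E_1 = 8.15 eV = 1.304×10^-18 J, so L = 1·6.63×10^-34/√(8·9.11×10^-31·1.304×10^-18) = 2.15×10^-10 m = 0.215 nm.

L = 0.215 nm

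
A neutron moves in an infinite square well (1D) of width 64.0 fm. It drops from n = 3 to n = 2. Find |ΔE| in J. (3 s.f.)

|ΔE| = 4.00×10^-14 J

E_1 = h²/(8m_nL²) = 7.999×10^-15 J.
|ΔE| = |3² − 2²|·E_1 = 5·7.999×10^-15 J = 4.00×10^-14 J.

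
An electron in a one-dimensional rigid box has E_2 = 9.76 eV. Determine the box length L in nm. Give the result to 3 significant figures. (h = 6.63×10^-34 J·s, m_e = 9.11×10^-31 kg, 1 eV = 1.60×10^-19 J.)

From E_n = n²h²/(8m_eL²), L = n·h/√(8m_eE_n).
E_2 = 9.76 eV = 1.562×10^-18 J, so L = 2·6.63×10^-34/√(8·9.11×10^-31·1.562×10^-18) = 3.93×10^-10 m = 0.393 nm.

L = 0.393 nm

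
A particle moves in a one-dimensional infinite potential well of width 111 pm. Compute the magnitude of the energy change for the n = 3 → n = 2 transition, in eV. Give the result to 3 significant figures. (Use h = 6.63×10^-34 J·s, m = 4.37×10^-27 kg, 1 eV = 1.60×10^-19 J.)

E_1 = h²/(8mL²) = 1.020×10^-21 J.
|ΔE| = |3² − 2²|·E_1 = 5·1.020×10^-21 J = 5.100×10^-21 J = 0.0319 eV.

|ΔE| = 0.0319 eV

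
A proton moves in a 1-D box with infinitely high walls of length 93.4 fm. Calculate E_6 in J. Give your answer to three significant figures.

For an infinite well E_n = n²h²/(8m_pL²), so E_1 = h²/(8m_pL²) = (6.626×10^-34)²/(8·1.673×10^-27·(9.34×10^-14 m)²) = 3.760×10^-15 J.
Then E_6 = 6²·E_1 = 36·3.760×10^-15 J = 1.35×10^-13 J.

E_6 = 1.35×10^-13 J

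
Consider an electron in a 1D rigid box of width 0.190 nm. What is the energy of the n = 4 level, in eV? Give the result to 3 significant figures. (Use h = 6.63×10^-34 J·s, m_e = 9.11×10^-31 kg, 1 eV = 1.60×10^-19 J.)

E_4 = 167 eV

For an infinite well E_n = n²h²/(8m_eL²), so E_1 = h²/(8m_eL²) = (6.63×10^-34)²/(8·9.11×10^-31·(1.90×10^-10 m)²) = 1.671×10^-18 J.
Then E_4 = 4²·E_1 = 16·1.671×10^-18 J = 2.674×10^-17 J.
Converting, E_4 = 2.674×10^-17 J / (1.60×10^-19 J/eV) = 167 eV.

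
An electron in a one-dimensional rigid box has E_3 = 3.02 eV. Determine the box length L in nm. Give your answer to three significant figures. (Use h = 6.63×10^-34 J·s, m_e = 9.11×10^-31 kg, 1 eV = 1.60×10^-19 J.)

L = 1.06 nm

From E_n = n²h²/(8m_eL²), L = n·h/√(8m_eE_n).
E_3 = 3.02 eV = 4.832×10^-19 J, so L = 3·6.63×10^-34/√(8·9.11×10^-31·4.832×10^-19) = 1.06×10^-9 m = 1.06 nm.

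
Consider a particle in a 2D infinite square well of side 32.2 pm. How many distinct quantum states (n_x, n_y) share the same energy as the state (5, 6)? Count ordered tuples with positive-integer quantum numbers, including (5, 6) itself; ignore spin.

degeneracy = 2

The level has n_x² + n_y² = 61. The ordered positive-integer solutions are (5, 6), (6, 5).
That gives 2 states.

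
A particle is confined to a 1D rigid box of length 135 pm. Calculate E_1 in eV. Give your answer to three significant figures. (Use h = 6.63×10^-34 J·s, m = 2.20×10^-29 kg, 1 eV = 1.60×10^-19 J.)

E_1 = 0.856 eV

For an infinite well E_n = n²h²/(8mL²), so E_1 = h²/(8mL²) = (6.63×10^-34)²/(8·2.20×10^-29·(1.35×10^-10 m)²) = 1.370×10^-19 J.
Converting, E_1 = 1.370×10^-19 J / (1.60×10^-19 J/eV) = 0.856 eV.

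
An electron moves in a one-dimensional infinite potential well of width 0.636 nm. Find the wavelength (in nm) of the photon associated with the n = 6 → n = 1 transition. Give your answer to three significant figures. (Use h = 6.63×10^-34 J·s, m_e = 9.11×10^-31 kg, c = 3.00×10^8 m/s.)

λ = 38.1 nm

E_1 = h²/(8m_eL²) = 1.491×10^-19 J, so ΔE = (6² − 1²)E_1 = 5.218×10^-18 J.
λ = hc/ΔE = (6.63×10^-34·3.00×10^8)/5.218×10^-18 = 3.81×10^-8 m = 38.1 nm.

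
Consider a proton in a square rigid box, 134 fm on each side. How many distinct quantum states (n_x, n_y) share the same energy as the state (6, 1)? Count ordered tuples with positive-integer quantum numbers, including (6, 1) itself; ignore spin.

The level has n_x² + n_y² = 37. The ordered positive-integer solutions are (1, 6), (6, 1).
That gives 2 states.

degeneracy = 2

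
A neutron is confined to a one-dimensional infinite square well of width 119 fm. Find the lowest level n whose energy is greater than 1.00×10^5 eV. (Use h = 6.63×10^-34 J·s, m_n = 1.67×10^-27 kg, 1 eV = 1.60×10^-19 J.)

E_1 = h²/(8m_nL²) = 2.323×10^-15 J = 1.452×10^4 eV.
Need n² > 1.00×10^5/1.452×10^4 = 6.887, i.e. n > 2.624.
The smallest integer satisfying this is n = 3.

n = 3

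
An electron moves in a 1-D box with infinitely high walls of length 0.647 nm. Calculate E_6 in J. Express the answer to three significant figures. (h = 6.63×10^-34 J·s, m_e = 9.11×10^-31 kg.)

E_6 = 5.19×10^-18 J

For an infinite well E_n = n²h²/(8m_eL²), so E_1 = h²/(8m_eL²) = (6.63×10^-34)²/(8·9.11×10^-31·(6.47×10^-10 m)²) = 1.441×10^-19 J.
Then E_6 = 6²·E_1 = 36·1.441×10^-19 J = 5.19×10^-18 J.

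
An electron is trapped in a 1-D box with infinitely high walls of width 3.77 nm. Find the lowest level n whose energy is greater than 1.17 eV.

n = 7

E_1 = h²/(8m_eL²) = 4.239×10^-21 J = 0.02646 eV.
Need n² > 1.17/0.02646 = 44.22, i.e. n > 6.650.
The smallest integer satisfying this is n = 7.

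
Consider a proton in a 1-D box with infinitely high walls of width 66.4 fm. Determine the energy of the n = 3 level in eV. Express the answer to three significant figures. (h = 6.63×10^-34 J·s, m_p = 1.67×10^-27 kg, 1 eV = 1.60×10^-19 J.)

E_3 = 4.20×10^5 eV

For an infinite well E_n = n²h²/(8m_pL²), so E_1 = h²/(8m_pL²) = (6.63×10^-34)²/(8·1.67×10^-27·(6.64×10^-14 m)²) = 7.463×10^-15 J.
Then E_3 = 3²·E_1 = 9·7.463×10^-15 J = 6.717×10^-14 J.
Converting, E_3 = 6.717×10^-14 J / (1.60×10^-19 J/eV) = 4.20×10^5 eV.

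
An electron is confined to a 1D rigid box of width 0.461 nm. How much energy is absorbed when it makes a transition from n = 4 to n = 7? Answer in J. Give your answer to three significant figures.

E_1 = h²/(8m_eL²) = 2.835×10^-19 J.
|ΔE| = |4² − 7²|·E_1 = 33·2.835×10^-19 J = 9.36×10^-18 J.

|ΔE| = 9.36×10^-18 J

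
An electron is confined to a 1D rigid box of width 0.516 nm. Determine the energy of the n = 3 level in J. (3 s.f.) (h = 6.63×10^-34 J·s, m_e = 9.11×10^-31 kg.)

For an infinite well E_n = n²h²/(8m_eL²), so E_1 = h²/(8m_eL²) = (6.63×10^-34)²/(8·9.11×10^-31·(5.16×10^-10 m)²) = 2.265×10^-19 J.
Then E_3 = 3²·E_1 = 9·2.265×10^-19 J = 2.04×10^-18 J.

E_3 = 2.04×10^-18 J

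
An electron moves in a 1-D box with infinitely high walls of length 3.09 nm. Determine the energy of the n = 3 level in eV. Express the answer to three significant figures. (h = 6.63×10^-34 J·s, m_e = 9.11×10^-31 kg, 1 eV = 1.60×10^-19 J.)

E_3 = 0.355 eV

For an infinite well E_n = n²h²/(8m_eL²), so E_1 = h²/(8m_eL²) = (6.63×10^-34)²/(8·9.11×10^-31·(3.09×10^-9 m)²) = 6.317×10^-21 J.
Then E_3 = 3²·E_1 = 9·6.317×10^-21 J = 5.685×10^-20 J.
Converting, E_3 = 5.685×10^-20 J / (1.60×10^-19 J/eV) = 0.355 eV.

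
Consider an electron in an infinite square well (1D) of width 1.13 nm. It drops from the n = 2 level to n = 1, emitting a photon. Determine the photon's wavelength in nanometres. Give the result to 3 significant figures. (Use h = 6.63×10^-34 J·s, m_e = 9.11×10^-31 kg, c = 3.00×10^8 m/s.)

λ = 1.40×10^3 nm

E_1 = h²/(8m_eL²) = 4.723×10^-20 J, so ΔE = (2² − 1²)E_1 = 1.417×10^-19 J.
λ = hc/ΔE = (6.63×10^-34·3.00×10^8)/1.417×10^-19 = 1.40×10^-6 m = 1.40×10^3 nm.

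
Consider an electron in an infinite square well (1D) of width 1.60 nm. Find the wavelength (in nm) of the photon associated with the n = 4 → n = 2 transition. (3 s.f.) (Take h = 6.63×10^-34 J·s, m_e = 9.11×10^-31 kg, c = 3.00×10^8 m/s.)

E_1 = h²/(8m_eL²) = 2.356×10^-20 J, so ΔE = (4² − 2²)E_1 = 2.827×10^-19 J.
λ = hc/ΔE = (6.63×10^-34·3.00×10^8)/2.827×10^-19 = 7.04×10^-7 m = 704 nm.

λ = 704 nm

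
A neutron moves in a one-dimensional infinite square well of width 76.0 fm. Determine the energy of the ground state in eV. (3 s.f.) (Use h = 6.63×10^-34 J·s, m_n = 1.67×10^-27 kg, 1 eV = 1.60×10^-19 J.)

For an infinite well E_n = n²h²/(8m_nL²), so E_1 = h²/(8m_nL²) = (6.63×10^-34)²/(8·1.67×10^-27·(7.60×10^-14 m)²) = 5.696×10^-15 J.
Converting, E_1 = 5.696×10^-15 J / (1.60×10^-19 J/eV) = 3.56×10^4 eV.

E_1 = 3.56×10^4 eV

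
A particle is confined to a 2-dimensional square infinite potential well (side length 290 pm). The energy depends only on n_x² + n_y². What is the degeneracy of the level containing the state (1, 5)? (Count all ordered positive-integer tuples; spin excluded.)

degeneracy = 2

The level has n_x² + n_y² = 26. The ordered positive-integer solutions are (1, 5), (5, 1).
That gives 2 states.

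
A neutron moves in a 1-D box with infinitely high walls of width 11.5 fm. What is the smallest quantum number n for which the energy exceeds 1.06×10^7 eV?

n = 3

E_1 = h²/(8m_nL²) = 2.477×10^-13 J = 1.546×10^6 eV.
Need n² > 1.06×10^7/1.546×10^6 = 6.856, i.e. n > 2.618.
The smallest integer satisfying this is n = 3.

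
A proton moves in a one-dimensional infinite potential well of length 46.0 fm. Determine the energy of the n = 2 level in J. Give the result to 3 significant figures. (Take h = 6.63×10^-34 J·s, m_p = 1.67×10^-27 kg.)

E_2 = 6.22×10^-14 J

For an infinite well E_n = n²h²/(8m_pL²), so E_1 = h²/(8m_pL²) = (6.63×10^-34)²/(8·1.67×10^-27·(4.60×10^-14 m)²) = 1.555×10^-14 J.
Then E_2 = 2²·E_1 = 4·1.555×10^-14 J = 6.22×10^-14 J.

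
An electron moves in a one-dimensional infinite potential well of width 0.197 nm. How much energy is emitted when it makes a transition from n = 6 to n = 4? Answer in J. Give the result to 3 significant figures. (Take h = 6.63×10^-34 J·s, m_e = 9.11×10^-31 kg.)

|ΔE| = 3.11×10^-17 J

E_1 = h²/(8m_eL²) = 1.554×10^-18 J.
|ΔE| = |6² − 4²|·E_1 = 20·1.554×10^-18 J = 3.11×10^-17 J.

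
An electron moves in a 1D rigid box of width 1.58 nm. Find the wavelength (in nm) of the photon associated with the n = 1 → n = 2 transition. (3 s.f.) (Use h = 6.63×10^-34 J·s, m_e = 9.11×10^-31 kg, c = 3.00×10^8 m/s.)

λ = 2.74×10^3 nm

E_1 = h²/(8m_eL²) = 2.416×10^-20 J, so ΔE = (2² − 1²)E_1 = 7.248×10^-20 J.
λ = hc/ΔE = (6.63×10^-34·3.00×10^8)/7.248×10^-20 = 2.74×10^-6 m = 2.74×10^3 nm.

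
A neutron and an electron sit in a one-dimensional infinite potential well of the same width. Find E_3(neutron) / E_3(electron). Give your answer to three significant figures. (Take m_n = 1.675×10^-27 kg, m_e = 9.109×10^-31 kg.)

5.44×10^-4

E_n ∝ 1/m at fixed n and L, so the ratio is m_e/m_n = 9.109×10^-31/1.675×10^-27 = 5.44×10^-4.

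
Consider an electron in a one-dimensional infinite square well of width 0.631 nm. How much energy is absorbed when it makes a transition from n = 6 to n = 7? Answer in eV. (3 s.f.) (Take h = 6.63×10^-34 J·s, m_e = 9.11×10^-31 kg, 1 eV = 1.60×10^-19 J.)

E_1 = h²/(8m_eL²) = 1.515×10^-19 J.
|ΔE| = |6² − 7²|·E_1 = 13·1.515×10^-19 J = 1.969×10^-18 J = 12.3 eV.

|ΔE| = 12.3 eV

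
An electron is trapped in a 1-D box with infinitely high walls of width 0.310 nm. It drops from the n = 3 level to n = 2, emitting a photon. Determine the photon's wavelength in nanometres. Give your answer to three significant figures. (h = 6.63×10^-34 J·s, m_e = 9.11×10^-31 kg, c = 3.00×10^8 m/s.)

E_1 = h²/(8m_eL²) = 6.276×10^-19 J, so ΔE = (3² − 2²)E_1 = 3.138×10^-18 J.
λ = hc/ΔE = (6.63×10^-34·3.00×10^8)/3.138×10^-18 = 6.34×10^-8 m = 63.4 nm.

λ = 63.4 nm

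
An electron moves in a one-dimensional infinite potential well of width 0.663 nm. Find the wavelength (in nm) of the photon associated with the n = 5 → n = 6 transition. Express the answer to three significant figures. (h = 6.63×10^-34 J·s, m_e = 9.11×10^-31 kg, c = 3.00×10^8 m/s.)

E_1 = h²/(8m_eL²) = 1.372×10^-19 J, so ΔE = (6² − 5²)E_1 = 1.509×10^-18 J.
λ = hc/ΔE = (6.63×10^-34·3.00×10^8)/1.509×10^-18 = 1.32×10^-7 m = 132 nm.

λ = 132 nm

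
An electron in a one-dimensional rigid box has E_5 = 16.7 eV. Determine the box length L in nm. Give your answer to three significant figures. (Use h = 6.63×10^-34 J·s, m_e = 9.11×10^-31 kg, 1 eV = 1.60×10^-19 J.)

L = 0.751 nm

From E_n = n²h²/(8m_eL²), L = n·h/√(8m_eE_n).
E_5 = 16.7 eV = 2.672×10^-18 J, so L = 5·6.63×10^-34/√(8·9.11×10^-31·2.672×10^-18) = 7.51×10^-10 m = 0.751 nm.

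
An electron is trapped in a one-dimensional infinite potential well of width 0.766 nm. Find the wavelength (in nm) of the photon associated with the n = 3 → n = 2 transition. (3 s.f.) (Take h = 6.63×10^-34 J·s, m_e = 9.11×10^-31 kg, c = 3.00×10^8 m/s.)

λ = 387 nm

E_1 = h²/(8m_eL²) = 1.028×10^-19 J, so ΔE = (3² − 2²)E_1 = 5.140×10^-19 J.
λ = hc/ΔE = (6.63×10^-34·3.00×10^8)/5.140×10^-19 = 3.87×10^-7 m = 387 nm.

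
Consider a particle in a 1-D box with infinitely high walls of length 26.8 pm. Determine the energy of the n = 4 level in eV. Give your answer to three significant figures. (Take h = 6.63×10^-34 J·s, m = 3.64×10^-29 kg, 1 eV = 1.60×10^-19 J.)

E_4 = 210 eV

For an infinite well E_n = n²h²/(8mL²), so E_1 = h²/(8mL²) = (6.63×10^-34)²/(8·3.64×10^-29·(2.68×10^-11 m)²) = 2.102×10^-18 J.
Then E_4 = 4²·E_1 = 16·2.102×10^-18 J = 3.363×10^-17 J.
Converting, E_4 = 3.363×10^-17 J / (1.60×10^-19 J/eV) = 210 eV.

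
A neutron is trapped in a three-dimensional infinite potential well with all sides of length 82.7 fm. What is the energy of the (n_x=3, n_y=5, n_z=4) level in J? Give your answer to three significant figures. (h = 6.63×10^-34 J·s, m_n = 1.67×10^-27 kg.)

For a 3D rectangular well E = (h²/8m_n)·Σ n_i²/L_i² = (6.63×10^-34)²/(8·1.67×10^-27) · [3²/(82.7 fm)² + 5²/(82.7 fm)² + 4²/(82.7 fm)²].
Evaluating gives E = 2.41×10^-13 J.

E = 2.41×10^-13 J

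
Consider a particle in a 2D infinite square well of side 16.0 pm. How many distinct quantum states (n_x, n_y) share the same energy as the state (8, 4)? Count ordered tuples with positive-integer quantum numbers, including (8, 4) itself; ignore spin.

The level has n_x² + n_y² = 80. The ordered positive-integer solutions are (4, 8), (8, 4).
That gives 2 states.

degeneracy = 2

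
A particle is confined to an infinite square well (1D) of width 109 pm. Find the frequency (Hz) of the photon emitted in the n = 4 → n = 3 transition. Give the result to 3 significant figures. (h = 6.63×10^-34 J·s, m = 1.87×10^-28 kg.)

f = 2.61×10^14 Hz

E_1 = h²/(8mL²) = 2.473×10^-20 J and ΔE = (4² − 3²)E_1 = 1.731×10^-19 J.
f = ΔE/h = 1.731×10^-19/6.63×10^-34 = 2.61×10^14 Hz.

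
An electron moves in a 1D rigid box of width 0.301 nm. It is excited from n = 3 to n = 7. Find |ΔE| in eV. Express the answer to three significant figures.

|ΔE| = 166 eV

E_1 = h²/(8m_eL²) = 6.650×10^-19 J.
|ΔE| = |3² − 7²|·E_1 = 40·6.650×10^-19 J = 2.660×10^-17 J = 166 eV.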